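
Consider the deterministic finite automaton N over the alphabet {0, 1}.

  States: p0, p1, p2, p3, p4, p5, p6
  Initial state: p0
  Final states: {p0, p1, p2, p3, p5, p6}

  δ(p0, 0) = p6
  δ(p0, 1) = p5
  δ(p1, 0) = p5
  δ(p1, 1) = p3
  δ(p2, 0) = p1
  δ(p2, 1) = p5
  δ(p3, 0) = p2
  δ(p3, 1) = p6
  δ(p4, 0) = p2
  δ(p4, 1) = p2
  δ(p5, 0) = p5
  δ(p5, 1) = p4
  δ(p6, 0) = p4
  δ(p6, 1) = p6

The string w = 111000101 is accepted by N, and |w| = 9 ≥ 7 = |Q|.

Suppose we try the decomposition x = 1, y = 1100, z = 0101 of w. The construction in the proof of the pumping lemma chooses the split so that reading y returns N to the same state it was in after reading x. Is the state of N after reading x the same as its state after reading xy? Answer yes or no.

yes

State sequence: p0 -1-> p5 -1-> p4 -1-> p2 -0-> p1 -0-> p5

After x (step 1): p5. After xy (step 5): p5.
They match, so y = 1100 drives N around a cycle from p5 back to itself; pumping y any number of times keeps N in p5 before reading z, and xyⁱz ∈ L(N) for every i ≥ 0.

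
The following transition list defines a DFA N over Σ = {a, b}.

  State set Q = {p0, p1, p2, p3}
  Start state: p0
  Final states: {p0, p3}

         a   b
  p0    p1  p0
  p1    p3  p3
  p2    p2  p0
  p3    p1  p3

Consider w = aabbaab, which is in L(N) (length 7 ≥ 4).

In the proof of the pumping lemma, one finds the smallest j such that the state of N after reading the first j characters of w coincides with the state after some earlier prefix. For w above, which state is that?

Run of N on w = a a b b a a b:
  step 0: p0  (start)
  step 1: p1  (read a: p0→p1)
  step 2: p3  (read a: p1→p3)
  step 3: p3  (read b: p3→p3)   ← first repeat (p3 seen earlier)
  step 4: p3  (read b: p3→p3)
  step 5: p1  (read a: p3→p1)
  step 6: p3  (read a: p1→p3)
  step 7: p3  (read b: p3→p3)

The earliest repeat is at step j = 3: N is in p3, which it already visited at step i = 2.
With |Q| = 4, pigeonhole forces a state repeat no later than step 4; the substring read between the first and second visits to that state can be pumped.

p3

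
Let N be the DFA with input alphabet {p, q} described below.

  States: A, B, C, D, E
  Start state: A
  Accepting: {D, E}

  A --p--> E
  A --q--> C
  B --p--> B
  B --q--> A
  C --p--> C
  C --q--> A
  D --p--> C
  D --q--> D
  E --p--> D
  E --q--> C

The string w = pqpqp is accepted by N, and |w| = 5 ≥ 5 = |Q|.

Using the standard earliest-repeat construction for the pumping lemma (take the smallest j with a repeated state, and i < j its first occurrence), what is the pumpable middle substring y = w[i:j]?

p

Run of N on w = p q p q p:
  step 0: A  (start)
  step 1: E  (read p: A→E)
  step 2: C  (read q: E→C)
  step 3: C  (read p: C→C)   ← first repeat (C seen earlier)
  step 4: A  (read q: C→A)
  step 5: E  (read p: A→E)

So i = 2, j = 3, giving x = w[0:2] = pq, y = w[2:3] = p, z = w[3:5] = qp.
Check: |xy| = 3 ≤ 5 and |y| = 1 ≥ 1. Reading y takes N from C back to C, so every xyⁱz is accepted.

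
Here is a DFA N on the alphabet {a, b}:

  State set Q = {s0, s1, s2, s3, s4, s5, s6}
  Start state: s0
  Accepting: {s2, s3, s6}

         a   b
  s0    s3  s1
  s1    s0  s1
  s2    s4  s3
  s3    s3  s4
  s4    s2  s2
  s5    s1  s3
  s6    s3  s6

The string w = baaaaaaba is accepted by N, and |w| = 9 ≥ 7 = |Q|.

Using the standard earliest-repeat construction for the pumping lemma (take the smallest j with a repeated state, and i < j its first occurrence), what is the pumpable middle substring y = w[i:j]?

ba

State sequence: s0 -b-> s1 -a-> s0 -a-> s3 -a-> s3 -a-> s3 -a-> s3 -a-> s3 -b-> s4 -a-> s2
First repeat at step 2: s0 was already visited.

So i = 0, j = 2, giving x = w[0:0] = ε, y = w[0:2] = ba, z = w[2:9] = aaaaaba.
Check: |xy| = 2 ≤ 7 and |y| = 2 ≥ 1. Reading y takes N from s0 back to s0, so every xyⁱz is accepted.
With |Q| = 7, pigeonhole forces a state repeat no later than step 7; the substring read between the first and second visits to that state can be pumped.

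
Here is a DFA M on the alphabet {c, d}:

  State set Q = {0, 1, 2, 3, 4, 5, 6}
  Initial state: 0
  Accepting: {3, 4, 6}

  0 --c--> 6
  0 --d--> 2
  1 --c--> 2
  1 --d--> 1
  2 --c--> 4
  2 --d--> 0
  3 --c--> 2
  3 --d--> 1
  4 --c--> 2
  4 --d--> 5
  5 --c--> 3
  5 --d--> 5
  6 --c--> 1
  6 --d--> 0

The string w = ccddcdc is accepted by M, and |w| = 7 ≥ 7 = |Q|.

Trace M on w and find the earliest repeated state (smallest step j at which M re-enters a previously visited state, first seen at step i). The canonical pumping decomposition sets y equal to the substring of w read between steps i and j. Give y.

d

Run of M on w = c c d d c d c:
  step 0: 0  (start)
  step 1: 6  (read c: 0→6)
  step 2: 1  (read c: 6→1)
  step 3: 1  (read d: 1→1)   ← first repeat (1 seen earlier)
  step 4: 1  (read d: 1→1)
  step 5: 2  (read c: 1→2)
  step 6: 0  (read d: 2→0)
  step 7: 6  (read c: 0→6)

So i = 2, j = 3, giving x = w[0:2] = cc, y = w[2:3] = d, z = w[3:7] = dcdc.
Check: |xy| = 3 ≤ 7 and |y| = 1 ≥ 1. Reading y takes M from 1 back to 1, so every xyⁱz is accepted.
With |Q| = 7, pigeonhole forces a state repeat no later than step 7; the substring read between the first and second visits to that state can be pumped.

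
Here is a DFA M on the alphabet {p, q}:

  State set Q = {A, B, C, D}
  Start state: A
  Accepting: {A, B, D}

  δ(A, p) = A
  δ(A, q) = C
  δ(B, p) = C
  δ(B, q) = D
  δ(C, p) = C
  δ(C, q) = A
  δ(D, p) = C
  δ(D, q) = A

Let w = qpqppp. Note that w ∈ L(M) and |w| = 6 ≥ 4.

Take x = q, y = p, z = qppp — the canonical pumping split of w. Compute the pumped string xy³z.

xy^3z = q·p·p·p·qppp = qpppqppp.
Reading y = p takes M from C back to C, so after x·y·y·y the machine is still in C, and z then leads to the accepting state A. Hence qpppqppp ∈ L(M).

qpppqppp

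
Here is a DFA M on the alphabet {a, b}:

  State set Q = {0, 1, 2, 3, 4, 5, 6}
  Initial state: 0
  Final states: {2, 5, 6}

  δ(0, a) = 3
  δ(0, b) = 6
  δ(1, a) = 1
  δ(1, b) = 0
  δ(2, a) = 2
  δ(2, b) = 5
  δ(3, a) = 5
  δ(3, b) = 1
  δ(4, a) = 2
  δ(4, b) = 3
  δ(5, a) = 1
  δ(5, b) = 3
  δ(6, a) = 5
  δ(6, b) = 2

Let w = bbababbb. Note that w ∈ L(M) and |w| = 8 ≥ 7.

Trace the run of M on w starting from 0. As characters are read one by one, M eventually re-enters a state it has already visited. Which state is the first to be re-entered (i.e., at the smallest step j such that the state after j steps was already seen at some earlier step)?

2

State sequence: 0 -b-> 6 -b-> 2 -a-> 2 -b-> 5 -a-> 1 -b-> 0 -b-> 6 -b-> 2
First repeat at step 3: 2 was already visited.

The earliest repeat is at step j = 3: M is in 2, which it already visited at step i = 2.
With |Q| = 7, pigeonhole forces a state repeat no later than step 7; the substring read between the first and second visits to that state can be pumped.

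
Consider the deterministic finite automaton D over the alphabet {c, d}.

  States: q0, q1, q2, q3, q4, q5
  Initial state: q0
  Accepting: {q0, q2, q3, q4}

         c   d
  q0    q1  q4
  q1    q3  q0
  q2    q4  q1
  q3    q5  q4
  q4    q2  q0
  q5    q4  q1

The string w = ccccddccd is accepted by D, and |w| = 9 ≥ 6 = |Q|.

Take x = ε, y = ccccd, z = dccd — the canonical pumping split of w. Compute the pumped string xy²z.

xy^2z = ε·ccccd·ccccd·dccd = ccccdccccddccd.
Reading y = ccccd takes D from q0 back to q0, so after x·y·y the machine is still in q0, and z then leads to the accepting state q0. Hence ccccdccccddccd ∈ L(D).

ccccdccccddccd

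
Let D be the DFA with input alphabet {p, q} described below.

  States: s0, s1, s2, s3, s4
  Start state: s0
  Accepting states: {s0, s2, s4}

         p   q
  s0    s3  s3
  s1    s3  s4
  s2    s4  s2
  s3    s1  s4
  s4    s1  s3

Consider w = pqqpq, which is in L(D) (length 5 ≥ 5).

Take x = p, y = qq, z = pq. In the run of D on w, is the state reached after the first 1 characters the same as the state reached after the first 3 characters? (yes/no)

yes

State sequence: s0 -p-> s3 -q-> s4 -q-> s3

After x (step 1): s3. After xy (step 3): s3.
They match, so y = qq drives D around a cycle from s3 back to itself; pumping y any number of times keeps D in s3 before reading z, and xyⁱz ∈ L(D) for every i ≥ 0.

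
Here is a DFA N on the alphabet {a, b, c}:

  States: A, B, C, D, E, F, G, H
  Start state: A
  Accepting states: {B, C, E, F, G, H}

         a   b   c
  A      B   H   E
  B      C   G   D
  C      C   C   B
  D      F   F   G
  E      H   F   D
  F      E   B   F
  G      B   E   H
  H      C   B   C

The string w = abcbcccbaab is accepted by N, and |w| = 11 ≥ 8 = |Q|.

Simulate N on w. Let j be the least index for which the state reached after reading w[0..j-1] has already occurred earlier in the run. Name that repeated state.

B

Run of N on w = a b c b c c c b a a b:
  step 0: A  (start)
  step 1: B  (read a: A→B)
  step 2: G  (read b: B→G)
  step 3: H  (read c: G→H)
  step 4: B  (read b: H→B)   ← first repeat (B seen earlier)
  step 5: D  (read c: B→D)
  step 6: G  (read c: D→G)
  step 7: H  (read c: G→H)
  step 8: B  (read b: H→B)
  step 9: C  (read a: B→C)
  step 10: C  (read a: C→C)
  step 11: C  (read b: C→C)

The earliest repeat is at step j = 4: N is in B, which it already visited at step i = 1.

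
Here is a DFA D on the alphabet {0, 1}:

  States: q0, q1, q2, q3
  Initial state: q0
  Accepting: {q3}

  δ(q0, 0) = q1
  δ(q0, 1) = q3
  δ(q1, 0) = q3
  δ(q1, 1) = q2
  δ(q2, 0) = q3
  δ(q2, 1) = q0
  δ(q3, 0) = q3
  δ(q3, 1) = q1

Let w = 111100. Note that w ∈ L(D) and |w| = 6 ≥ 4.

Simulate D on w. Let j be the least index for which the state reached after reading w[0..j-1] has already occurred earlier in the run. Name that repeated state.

q0

State sequence: q0 -1-> q3 -1-> q1 -1-> q2 -1-> q0 -0-> q1 -0-> q3
First repeat at step 4: q0 was already visited.

The earliest repeat is at step j = 4: D is in q0, which it already visited at step i = 0.
Since D has 4 states, any run of length ≥ 4 visits 4+1 states, so by pigeonhole some state repeats within the first 4 steps — that repeat gives the pumpable loop.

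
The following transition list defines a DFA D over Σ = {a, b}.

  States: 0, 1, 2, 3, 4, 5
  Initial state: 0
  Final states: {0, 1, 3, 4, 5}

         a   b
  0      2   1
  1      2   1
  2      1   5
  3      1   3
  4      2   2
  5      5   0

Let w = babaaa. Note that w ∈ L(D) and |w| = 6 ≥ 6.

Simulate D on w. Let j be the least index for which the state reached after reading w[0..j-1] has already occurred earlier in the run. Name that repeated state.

Run of D on w = b a b a a a:
  step 0: 0  (start)
  step 1: 1  (read b: 0→1)
  step 2: 2  (read a: 1→2)
  step 3: 5  (read b: 2→5)
  step 4: 5  (read a: 5→5)   ← first repeat (5 seen earlier)
  step 5: 5  (read a: 5→5)
  step 6: 5  (read a: 5→5)

The earliest repeat is at step j = 4: D is in 5, which it already visited at step i = 3.
Since D has 6 states, any run of length ≥ 6 visits 6+1 states, so by pigeonhole some state repeats within the first 6 steps — that repeat gives the pumpable loop.

5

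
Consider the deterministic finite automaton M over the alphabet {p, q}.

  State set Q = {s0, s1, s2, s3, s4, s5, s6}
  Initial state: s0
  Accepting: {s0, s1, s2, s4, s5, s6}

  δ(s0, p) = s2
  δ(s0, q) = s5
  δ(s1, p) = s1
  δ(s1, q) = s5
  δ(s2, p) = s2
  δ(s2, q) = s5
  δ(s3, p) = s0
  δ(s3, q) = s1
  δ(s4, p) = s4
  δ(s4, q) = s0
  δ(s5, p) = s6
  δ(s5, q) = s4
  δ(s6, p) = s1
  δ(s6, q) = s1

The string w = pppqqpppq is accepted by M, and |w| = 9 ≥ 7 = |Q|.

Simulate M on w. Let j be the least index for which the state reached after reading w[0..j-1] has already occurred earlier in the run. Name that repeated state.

s2

State sequence: s0 -p-> s2 -p-> s2 -p-> s2 -q-> s5 -q-> s4 -p-> s4 -p-> s4 -p-> s4 -q-> s0
First repeat at step 2: s2 was already visited.

The earliest repeat is at step j = 2: M is in s2, which it already visited at step i = 1.
The DFA has 7 states, so the proof of the pumping lemma guarantees a repeated state among the first 7+1 visited; the segment between the two visits is the pumpable y.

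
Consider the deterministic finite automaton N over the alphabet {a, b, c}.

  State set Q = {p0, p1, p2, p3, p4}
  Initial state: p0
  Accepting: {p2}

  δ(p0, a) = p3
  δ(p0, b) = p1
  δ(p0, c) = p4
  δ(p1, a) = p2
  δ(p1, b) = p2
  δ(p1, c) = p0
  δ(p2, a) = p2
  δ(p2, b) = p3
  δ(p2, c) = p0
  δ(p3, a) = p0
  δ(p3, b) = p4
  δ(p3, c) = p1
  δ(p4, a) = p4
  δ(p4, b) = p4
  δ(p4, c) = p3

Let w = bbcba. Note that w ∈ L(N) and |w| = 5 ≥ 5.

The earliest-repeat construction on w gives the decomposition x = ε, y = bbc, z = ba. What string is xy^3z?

xy^3z = ε·bbc·bbc·bbc·ba = bbcbbcbbcba.
Reading y = bbc takes N from p0 back to p0, so after x·y·y·y the machine is still in p0, and z then leads to the accepting state p2. Hence bbcbbcbbcba ∈ L(N).

bbcbbcbbcba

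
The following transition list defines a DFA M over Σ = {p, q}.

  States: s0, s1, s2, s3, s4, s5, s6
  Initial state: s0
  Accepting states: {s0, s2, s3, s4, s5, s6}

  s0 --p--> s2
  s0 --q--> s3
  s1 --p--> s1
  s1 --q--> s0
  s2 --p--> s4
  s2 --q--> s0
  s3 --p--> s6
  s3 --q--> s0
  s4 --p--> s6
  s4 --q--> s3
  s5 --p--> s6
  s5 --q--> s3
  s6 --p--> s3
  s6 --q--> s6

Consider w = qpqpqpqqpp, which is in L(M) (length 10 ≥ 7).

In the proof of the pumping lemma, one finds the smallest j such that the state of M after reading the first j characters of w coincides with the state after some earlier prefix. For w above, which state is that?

s6

State sequence: s0 -q-> s3 -p-> s6 -q-> s6 -p-> s3 -q-> s0 -p-> s2 -q-> s0 -q-> s3 -p-> s6 -p-> s3
First repeat at step 3: s6 was already visited.

The earliest repeat is at step j = 3: M is in s6, which it already visited at step i = 2.
Pumping length from the standard proof: p = 7 (the number of states). The repeated state found above gives |xy| = j ≤ 7 and |y| = j − i ≥ 1.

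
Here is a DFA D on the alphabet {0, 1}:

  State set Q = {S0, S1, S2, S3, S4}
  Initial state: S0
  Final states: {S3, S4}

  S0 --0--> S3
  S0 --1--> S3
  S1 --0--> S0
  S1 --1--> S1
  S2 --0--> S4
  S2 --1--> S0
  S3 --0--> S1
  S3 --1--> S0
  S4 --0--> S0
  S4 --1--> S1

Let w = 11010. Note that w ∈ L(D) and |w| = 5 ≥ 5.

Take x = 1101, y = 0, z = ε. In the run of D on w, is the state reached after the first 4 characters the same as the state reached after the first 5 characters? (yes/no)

State sequence: S0 -1-> S3 -1-> S0 -0-> S3 -1-> S0 -0-> S3

After x (step 4): S0. After xy (step 5): S3.
They differ (S0 ≠ S3), so y is not a cycle from the state after x; this split is not the one the pumping-lemma construction produces, and pumping y need not keep the string in L(D).

no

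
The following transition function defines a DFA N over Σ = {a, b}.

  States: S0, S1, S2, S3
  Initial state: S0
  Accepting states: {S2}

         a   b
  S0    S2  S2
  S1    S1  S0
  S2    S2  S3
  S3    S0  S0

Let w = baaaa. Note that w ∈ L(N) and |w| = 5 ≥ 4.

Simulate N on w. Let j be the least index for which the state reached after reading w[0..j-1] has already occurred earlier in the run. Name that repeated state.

State sequence: S0 -b-> S2 -a-> S2 -a-> S2 -a-> S2 -a-> S2
First repeat at step 2: S2 was already visited.

The earliest repeat is at step j = 2: N is in S2, which it already visited at step i = 1.
The DFA has 4 states, so the proof of the pumping lemma guarantees a repeated state among the first 4+1 visited; the segment between the two visits is the pumpable y.

S2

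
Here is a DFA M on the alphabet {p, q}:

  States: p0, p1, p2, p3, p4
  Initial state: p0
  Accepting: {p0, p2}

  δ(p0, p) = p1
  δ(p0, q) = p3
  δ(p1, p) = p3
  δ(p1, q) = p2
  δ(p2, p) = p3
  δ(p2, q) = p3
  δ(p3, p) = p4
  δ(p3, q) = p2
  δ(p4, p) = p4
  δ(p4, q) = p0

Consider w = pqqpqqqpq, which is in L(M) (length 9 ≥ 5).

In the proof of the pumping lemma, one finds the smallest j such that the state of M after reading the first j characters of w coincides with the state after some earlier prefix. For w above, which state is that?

p0

State sequence: p0 -p-> p1 -q-> p2 -q-> p3 -p-> p4 -q-> p0 -q-> p3 -q-> p2 -p-> p3 -q-> p2
First repeat at step 5: p0 was already visited.

The earliest repeat is at step j = 5: M is in p0, which it already visited at step i = 0.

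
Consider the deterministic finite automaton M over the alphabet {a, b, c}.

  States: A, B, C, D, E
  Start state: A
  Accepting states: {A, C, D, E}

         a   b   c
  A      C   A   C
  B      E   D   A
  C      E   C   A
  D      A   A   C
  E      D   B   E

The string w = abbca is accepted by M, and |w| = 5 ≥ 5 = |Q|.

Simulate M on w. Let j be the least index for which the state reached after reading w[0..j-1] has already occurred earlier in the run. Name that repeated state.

State sequence: A -a-> C -b-> C -b-> C -c-> A -a-> C
First repeat at step 2: C was already visited.

The earliest repeat is at step j = 2: M is in C, which it already visited at step i = 1.
The DFA has 5 states, so the proof of the pumping lemma guarantees a repeated state among the first 5+1 visited; the segment between the two visits is the pumpable y.

C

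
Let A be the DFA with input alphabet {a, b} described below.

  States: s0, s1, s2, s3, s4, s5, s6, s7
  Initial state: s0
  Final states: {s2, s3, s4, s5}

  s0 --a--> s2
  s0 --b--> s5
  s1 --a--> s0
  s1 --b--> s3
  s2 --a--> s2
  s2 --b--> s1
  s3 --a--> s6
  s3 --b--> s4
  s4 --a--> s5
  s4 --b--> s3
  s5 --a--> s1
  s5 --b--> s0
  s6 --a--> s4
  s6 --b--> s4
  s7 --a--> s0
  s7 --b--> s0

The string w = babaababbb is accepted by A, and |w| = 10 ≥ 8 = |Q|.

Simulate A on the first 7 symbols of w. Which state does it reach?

s6

State sequence: s0 -b-> s5 -a-> s1 -b-> s3 -a-> s6 -a-> s4 -b-> s3 -a-> s6

After reading 7 characters, A is in state s6.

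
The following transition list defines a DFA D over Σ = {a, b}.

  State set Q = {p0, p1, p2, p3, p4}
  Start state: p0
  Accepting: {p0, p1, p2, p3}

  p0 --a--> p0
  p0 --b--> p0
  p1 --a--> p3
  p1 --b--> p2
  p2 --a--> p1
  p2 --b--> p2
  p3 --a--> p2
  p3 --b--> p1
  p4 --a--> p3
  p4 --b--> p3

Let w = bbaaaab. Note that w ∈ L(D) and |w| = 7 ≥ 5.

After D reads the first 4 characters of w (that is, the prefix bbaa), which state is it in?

State sequence: p0 -b-> p0 -b-> p0 -a-> p0 -a-> p0

After reading 4 characters, D is in state p0.

p0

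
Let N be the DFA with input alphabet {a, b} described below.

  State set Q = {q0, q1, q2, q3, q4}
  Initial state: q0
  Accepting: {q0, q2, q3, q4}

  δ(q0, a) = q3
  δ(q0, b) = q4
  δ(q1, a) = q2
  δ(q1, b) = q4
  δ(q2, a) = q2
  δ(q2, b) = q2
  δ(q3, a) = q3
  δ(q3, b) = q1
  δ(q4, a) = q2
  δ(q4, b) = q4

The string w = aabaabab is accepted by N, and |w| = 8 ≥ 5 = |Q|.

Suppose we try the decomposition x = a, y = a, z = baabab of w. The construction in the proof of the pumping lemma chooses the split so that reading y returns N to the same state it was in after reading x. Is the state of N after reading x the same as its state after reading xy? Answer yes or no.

yes

State sequence: q0 -a-> q3 -a-> q3

After x (step 1): q3. After xy (step 2): q3.
They match, so y = a drives N around a cycle from q3 back to itself; pumping y any number of times keeps N in q3 before reading z, and xyⁱz ∈ L(N) for every i ≥ 0.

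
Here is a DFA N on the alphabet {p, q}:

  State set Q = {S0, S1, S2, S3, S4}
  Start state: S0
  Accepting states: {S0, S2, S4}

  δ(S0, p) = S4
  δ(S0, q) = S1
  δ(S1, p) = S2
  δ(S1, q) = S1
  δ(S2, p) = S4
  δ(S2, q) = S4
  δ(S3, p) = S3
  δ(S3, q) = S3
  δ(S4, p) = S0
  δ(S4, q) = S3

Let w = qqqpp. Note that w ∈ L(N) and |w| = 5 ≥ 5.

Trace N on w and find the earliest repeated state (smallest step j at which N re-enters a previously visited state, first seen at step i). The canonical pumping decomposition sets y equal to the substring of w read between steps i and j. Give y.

q

Run of N on w = q q q p p:
  step 0: S0  (start)
  step 1: S1  (read q: S0→S1)
  step 2: S1  (read q: S1→S1)   ← first repeat (S1 seen earlier)
  step 3: S1  (read q: S1→S1)
  step 4: S2  (read p: S1→S2)
  step 5: S4  (read p: S2→S4)

So i = 1, j = 2, giving x = w[0:1] = q, y = w[1:2] = q, z = w[2:5] = qpp.
Check: |xy| = 2 ≤ 5 and |y| = 1 ≥ 1. Reading y takes N from S1 back to S1, so every xyⁱz is accepted.
Pumping length from the standard proof: p = 5 (the number of states). The repeated state found above gives |xy| = j ≤ 5 and |y| = j − i ≥ 1.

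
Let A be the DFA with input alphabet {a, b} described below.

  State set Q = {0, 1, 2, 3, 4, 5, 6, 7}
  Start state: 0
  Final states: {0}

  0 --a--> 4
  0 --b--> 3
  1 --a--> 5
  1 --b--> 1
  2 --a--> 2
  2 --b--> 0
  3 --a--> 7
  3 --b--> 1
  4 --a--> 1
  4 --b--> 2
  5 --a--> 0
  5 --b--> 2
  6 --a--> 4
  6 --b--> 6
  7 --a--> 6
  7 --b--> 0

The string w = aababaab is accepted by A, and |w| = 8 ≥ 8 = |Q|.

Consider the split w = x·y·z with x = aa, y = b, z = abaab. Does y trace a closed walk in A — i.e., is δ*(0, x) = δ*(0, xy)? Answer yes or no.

Run of A on the first 3 characters of w = a a b:
  step 0: 0  (start)
  step 1: 4  (read a: 0→4)
  step 2: 1  (read a: 4→1)
  step 3: 1  (read b: 1→1)

After x (step 2): 1. After xy (step 3): 1.
They match, so y = b drives A around a cycle from 1 back to itself; pumping y any number of times keeps A in 1 before reading z, and xyⁱz ∈ L(A) for every i ≥ 0.

yes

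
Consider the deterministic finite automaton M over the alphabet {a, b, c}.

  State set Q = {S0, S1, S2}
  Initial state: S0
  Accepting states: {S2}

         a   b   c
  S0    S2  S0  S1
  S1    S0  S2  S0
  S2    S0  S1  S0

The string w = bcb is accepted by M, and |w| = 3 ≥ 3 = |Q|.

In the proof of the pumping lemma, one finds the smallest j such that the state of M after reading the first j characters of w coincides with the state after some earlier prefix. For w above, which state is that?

Run of M on w = b c b:
  step 0: S0  (start)
  step 1: S0  (read b: S0→S0)   ← first repeat (S0 seen earlier)
  step 2: S1  (read c: S0→S1)
  step 3: S2  (read b: S1→S2)

The earliest repeat is at step j = 1: M is in S0, which it already visited at step i = 0.
The DFA has 3 states, so the proof of the pumping lemma guarantees a repeated state among the first 3+1 visited; the segment between the two visits is the pumpable y.

S0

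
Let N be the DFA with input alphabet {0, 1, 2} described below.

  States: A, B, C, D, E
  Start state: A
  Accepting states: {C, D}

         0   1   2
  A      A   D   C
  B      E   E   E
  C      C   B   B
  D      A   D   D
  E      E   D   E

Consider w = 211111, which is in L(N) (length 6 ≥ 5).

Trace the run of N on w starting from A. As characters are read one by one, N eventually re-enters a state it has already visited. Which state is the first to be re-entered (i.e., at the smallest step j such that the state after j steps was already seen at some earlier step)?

State sequence: A -2-> C -1-> B -1-> E -1-> D -1-> D -1-> D
First repeat at step 5: D was already visited.

The earliest repeat is at step j = 5: N is in D, which it already visited at step i = 4.
The DFA has 5 states, so the proof of the pumping lemma guarantees a repeated state among the first 5+1 visited; the segment between the two visits is the pumpable y.

D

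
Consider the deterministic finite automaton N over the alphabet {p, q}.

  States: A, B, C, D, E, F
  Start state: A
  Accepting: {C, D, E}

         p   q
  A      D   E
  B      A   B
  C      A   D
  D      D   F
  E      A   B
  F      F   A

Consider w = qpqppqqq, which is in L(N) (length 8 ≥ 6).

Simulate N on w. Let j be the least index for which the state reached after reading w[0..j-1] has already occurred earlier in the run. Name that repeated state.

A

Run of N on w = q p q p p q q q:
  step 0: A  (start)
  step 1: E  (read q: A→E)
  step 2: A  (read p: E→A)   ← first repeat (A seen earlier)
  step 3: E  (read q: A→E)
  step 4: A  (read p: E→A)
  step 5: D  (read p: A→D)
  step 6: F  (read q: D→F)
  step 7: A  (read q: F→A)
  step 8: E  (read q: A→E)

The earliest repeat is at step j = 2: N is in A, which it already visited at step i = 0.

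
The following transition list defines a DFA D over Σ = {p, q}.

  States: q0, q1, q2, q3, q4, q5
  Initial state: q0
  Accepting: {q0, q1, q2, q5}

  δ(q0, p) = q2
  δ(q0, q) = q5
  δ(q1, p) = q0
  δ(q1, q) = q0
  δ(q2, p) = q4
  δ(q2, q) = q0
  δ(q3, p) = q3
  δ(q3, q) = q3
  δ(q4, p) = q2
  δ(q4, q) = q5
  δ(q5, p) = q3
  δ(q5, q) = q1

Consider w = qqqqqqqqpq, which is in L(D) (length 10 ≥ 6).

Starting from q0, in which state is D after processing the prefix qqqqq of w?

Run of D on the first 5 characters of w = q q q q q:
  step 0: q0  (start)
  step 1: q5  (read q: q0→q5)
  step 2: q1  (read q: q5→q1)
  step 3: q0  (read q: q1→q0)
  step 4: q5  (read q: q0→q5)
  step 5: q1  (read q: q5→q1)

After reading 5 characters, D is in state q1.

q1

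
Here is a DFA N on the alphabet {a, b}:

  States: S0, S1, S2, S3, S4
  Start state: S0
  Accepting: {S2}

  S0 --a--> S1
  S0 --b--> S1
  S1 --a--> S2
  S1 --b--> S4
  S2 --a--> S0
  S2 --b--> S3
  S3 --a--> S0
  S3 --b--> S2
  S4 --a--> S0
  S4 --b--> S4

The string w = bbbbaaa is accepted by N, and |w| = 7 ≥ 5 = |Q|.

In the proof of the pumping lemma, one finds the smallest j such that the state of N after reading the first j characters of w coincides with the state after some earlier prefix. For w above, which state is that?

Run of N on w = b b b b a a a:
  step 0: S0  (start)
  step 1: S1  (read b: S0→S1)
  step 2: S4  (read b: S1→S4)
  step 3: S4  (read b: S4→S4)   ← first repeat (S4 seen earlier)
  step 4: S4  (read b: S4→S4)
  step 5: S0  (read a: S4→S0)
  step 6: S1  (read a: S0→S1)
  step 7: S2  (read a: S1→S2)

The earliest repeat is at step j = 3: N is in S4, which it already visited at step i = 2.
Pumping length from the standard proof: p = 5 (the number of states). The repeated state found above gives |xy| = j ≤ 5 and |y| = j − i ≥ 1.

S4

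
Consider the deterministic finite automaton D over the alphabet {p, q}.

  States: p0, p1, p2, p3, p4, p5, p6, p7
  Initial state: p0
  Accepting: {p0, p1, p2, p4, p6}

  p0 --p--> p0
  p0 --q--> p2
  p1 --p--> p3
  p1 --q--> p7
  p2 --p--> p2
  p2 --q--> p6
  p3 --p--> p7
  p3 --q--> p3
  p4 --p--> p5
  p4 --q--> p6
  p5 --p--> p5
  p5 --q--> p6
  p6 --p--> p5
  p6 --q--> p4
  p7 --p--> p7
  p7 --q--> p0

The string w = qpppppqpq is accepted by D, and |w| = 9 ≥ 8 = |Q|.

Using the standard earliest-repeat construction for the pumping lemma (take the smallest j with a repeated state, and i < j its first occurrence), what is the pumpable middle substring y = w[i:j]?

Run of D on w = q p p p p p q p q:
  step 0: p0  (start)
  step 1: p2  (read q: p0→p2)
  step 2: p2  (read p: p2→p2)   ← first repeat (p2 seen earlier)
  step 3: p2  (read p: p2→p2)
  step 4: p2  (read p: p2→p2)
  step 5: p2  (read p: p2→p2)
  step 6: p2  (read p: p2→p2)
  step 7: p6  (read q: p2→p6)
  step 8: p5  (read p: p6→p5)
  step 9: p6  (read q: p5→p6)

So i = 1, j = 2, giving x = w[0:1] = q, y = w[1:2] = p, z = w[2:9] = ppppqpq.
Check: |xy| = 2 ≤ 8 and |y| = 1 ≥ 1. Reading y takes D from p2 back to p2, so every xyⁱz is accepted.
The DFA has 8 states, so the proof of the pumping lemma guarantees a repeated state among the first 8+1 visited; the segment between the two visits is the pumpable y.

p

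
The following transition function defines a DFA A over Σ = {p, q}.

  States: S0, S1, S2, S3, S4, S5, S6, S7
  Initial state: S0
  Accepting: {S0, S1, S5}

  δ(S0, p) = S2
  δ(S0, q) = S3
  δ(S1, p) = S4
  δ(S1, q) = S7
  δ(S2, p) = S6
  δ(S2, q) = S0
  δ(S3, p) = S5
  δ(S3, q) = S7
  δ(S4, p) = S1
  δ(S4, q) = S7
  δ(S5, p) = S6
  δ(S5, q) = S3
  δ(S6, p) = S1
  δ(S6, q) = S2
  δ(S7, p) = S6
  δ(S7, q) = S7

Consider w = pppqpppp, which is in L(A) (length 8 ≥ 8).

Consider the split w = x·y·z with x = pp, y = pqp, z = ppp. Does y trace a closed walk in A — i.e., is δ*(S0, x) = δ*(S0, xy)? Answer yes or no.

yes

Run of A on the first 5 characters of w = p p p q p:
  step 0: S0  (start)
  step 1: S2  (read p: S0→S2)
  step 2: S6  (read p: S2→S6)
  step 3: S1  (read p: S6→S1)
  step 4: S7  (read q: S1→S7)
  step 5: S6  (read p: S7→S6)

After x (step 2): S6. After xy (step 5): S6.
They match, so y = pqp drives A around a cycle from S6 back to itself; pumping y any number of times keeps A in S6 before reading z, and xyⁱz ∈ L(A) for every i ≥ 0.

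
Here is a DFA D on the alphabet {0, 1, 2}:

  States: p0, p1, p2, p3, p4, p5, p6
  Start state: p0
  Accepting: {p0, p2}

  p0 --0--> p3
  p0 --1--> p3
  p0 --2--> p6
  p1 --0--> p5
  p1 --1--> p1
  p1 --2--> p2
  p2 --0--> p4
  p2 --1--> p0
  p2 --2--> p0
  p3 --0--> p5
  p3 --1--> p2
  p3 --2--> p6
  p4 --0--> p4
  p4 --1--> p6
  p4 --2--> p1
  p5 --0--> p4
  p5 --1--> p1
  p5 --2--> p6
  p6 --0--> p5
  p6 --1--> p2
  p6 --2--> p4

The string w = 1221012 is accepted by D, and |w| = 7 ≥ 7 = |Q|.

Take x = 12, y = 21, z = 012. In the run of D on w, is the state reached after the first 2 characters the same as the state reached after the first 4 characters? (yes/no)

State sequence: p0 -1-> p3 -2-> p6 -2-> p4 -1-> p6

After x (step 2): p6. After xy (step 4): p6.
They match, so y = 21 drives D around a cycle from p6 back to itself; pumping y any number of times keeps D in p6 before reading z, and xyⁱz ∈ L(D) for every i ≥ 0.

yes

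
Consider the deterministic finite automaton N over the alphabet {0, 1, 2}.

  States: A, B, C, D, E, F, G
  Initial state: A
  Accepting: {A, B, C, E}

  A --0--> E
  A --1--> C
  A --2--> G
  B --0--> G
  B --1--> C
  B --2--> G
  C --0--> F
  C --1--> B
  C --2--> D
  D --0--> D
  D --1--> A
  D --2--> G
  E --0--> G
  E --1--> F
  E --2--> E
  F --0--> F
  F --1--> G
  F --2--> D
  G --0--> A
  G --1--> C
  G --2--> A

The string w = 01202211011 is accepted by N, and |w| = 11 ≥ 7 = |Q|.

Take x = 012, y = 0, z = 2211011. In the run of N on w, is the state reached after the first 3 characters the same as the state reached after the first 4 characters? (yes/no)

yes

Run of N on the first 4 characters of w = 0 1 2 0:
  step 0: A  (start)
  step 1: E  (read 0: A→E)
  step 2: F  (read 1: E→F)
  step 3: D  (read 2: F→D)
  step 4: D  (read 0: D→D)

After x (step 3): D. After xy (step 4): D.
They match, so y = 0 drives N around a cycle from D back to itself; pumping y any number of times keeps N in D before reading z, and xyⁱz ∈ L(N) for every i ≥ 0.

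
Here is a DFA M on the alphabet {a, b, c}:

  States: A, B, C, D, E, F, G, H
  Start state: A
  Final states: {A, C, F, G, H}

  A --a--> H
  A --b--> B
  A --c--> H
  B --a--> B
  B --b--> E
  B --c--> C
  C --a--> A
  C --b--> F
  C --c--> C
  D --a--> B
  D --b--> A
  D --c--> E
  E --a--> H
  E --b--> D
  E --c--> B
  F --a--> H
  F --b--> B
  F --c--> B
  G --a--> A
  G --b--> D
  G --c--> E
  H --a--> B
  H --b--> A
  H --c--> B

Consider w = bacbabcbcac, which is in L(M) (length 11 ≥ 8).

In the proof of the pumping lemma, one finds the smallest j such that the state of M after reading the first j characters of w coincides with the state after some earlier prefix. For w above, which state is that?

B

State sequence: A -b-> B -a-> B -c-> C -b-> F -a-> H -b-> A -c-> H -b-> A -c-> H -a-> B -c-> C
First repeat at step 2: B was already visited.

The earliest repeat is at step j = 2: M is in B, which it already visited at step i = 1.
The DFA has 8 states, so the proof of the pumping lemma guarantees a repeated state among the first 8+1 visited; the segment between the two visits is the pumpable y.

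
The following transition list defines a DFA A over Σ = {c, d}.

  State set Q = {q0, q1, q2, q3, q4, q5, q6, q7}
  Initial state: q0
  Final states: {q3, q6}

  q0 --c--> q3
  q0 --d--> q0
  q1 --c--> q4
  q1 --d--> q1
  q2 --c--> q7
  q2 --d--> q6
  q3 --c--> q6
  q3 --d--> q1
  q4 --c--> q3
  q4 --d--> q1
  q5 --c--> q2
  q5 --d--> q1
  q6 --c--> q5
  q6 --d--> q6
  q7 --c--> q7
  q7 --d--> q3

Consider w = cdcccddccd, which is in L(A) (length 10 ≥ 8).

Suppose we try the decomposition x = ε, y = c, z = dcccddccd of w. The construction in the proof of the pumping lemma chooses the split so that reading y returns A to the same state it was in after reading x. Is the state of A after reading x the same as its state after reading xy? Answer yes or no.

no

Run of A on the first 1 characters of w = c:
  step 0: q0  (start)
  step 1: q3  (read c: q0→q3)

After x (step 0): q0. After xy (step 1): q3.
They differ (q0 ≠ q3), so y is not a cycle from the state after x; this split is not the one the pumping-lemma construction produces, and pumping y need not keep the string in L(A).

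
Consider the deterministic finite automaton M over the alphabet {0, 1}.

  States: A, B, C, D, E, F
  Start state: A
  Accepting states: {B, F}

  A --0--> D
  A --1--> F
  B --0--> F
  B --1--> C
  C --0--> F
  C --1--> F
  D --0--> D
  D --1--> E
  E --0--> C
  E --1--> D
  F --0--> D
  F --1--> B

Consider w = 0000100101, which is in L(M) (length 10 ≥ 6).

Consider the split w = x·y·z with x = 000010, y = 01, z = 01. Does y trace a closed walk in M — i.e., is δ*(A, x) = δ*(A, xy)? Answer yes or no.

no

State sequence: A -0-> D -0-> D -0-> D -0-> D -1-> E -0-> C -0-> F -1-> B

After x (step 6): C. After xy (step 8): B.
They differ (C ≠ B), so y is not a cycle from the state after x; this split is not the one the pumping-lemma construction produces, and pumping y need not keep the string in L(M).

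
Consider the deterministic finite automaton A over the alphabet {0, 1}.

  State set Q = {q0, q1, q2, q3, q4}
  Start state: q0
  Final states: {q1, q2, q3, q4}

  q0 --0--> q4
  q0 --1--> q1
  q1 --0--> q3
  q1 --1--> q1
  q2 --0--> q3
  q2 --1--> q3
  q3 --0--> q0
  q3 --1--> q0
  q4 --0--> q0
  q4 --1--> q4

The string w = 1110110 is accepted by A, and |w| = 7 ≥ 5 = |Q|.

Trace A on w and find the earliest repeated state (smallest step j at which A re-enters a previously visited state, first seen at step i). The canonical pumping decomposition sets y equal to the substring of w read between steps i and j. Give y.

State sequence: q0 -1-> q1 -1-> q1 -1-> q1 -0-> q3 -1-> q0 -1-> q1 -0-> q3
First repeat at step 2: q1 was already visited.

So i = 1, j = 2, giving x = w[0:1] = 1, y = w[1:2] = 1, z = w[2:7] = 10110.
Check: |xy| = 2 ≤ 5 and |y| = 1 ≥ 1. Reading y takes A from q1 back to q1, so every xyⁱz is accepted.
With |Q| = 5, pigeonhole forces a state repeat no later than step 5; the substring read between the first and second visits to that state can be pumped.

1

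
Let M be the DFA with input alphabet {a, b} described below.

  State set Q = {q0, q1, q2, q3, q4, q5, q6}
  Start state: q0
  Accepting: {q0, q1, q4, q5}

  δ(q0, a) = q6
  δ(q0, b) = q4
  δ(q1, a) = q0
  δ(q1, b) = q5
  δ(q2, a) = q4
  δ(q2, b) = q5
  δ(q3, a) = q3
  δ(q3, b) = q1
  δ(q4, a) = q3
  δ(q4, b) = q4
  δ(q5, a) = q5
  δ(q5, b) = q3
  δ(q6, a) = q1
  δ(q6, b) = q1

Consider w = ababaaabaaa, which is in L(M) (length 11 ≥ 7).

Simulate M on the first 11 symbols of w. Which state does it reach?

q1

State sequence: q0 -a-> q6 -b-> q1 -a-> q0 -b-> q4 -a-> q3 -a-> q3 -a-> q3 -b-> q1 -a-> q0 -a-> q6 -a-> q1

After reading 11 characters, M is in state q1.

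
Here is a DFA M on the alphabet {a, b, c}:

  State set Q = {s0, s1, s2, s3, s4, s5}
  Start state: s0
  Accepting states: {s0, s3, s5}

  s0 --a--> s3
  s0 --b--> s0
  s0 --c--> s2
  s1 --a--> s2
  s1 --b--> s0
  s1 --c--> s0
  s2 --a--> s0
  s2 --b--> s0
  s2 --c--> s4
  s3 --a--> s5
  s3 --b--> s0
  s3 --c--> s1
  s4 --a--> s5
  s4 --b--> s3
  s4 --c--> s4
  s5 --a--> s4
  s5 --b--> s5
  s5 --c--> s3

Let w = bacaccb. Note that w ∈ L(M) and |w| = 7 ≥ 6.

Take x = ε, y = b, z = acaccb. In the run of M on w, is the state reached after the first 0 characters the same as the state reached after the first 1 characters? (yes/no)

yes

Run of M on the first 1 characters of w = b:
  step 0: s0  (start)
  step 1: s0  (read b: s0→s0)

After x (step 0): s0. After xy (step 1): s0.
They match, so y = b drives M around a cycle from s0 back to itself; pumping y any number of times keeps M in s0 before reading z, and xyⁱz ∈ L(M) for every i ≥ 0.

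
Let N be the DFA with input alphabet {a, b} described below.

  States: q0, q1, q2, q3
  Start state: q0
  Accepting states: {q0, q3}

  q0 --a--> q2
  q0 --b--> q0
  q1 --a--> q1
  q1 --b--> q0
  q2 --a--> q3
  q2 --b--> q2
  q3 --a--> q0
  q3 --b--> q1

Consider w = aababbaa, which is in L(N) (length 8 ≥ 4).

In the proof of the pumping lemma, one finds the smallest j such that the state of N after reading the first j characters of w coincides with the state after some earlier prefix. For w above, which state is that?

q1

State sequence: q0 -a-> q2 -a-> q3 -b-> q1 -a-> q1 -b-> q0 -b-> q0 -a-> q2 -a-> q3
First repeat at step 4: q1 was already visited.

The earliest repeat is at step j = 4: N is in q1, which it already visited at step i = 3.
The DFA has 4 states, so the proof of the pumping lemma guarantees a repeated state among the first 4+1 visited; the segment between the two visits is the pumpable y.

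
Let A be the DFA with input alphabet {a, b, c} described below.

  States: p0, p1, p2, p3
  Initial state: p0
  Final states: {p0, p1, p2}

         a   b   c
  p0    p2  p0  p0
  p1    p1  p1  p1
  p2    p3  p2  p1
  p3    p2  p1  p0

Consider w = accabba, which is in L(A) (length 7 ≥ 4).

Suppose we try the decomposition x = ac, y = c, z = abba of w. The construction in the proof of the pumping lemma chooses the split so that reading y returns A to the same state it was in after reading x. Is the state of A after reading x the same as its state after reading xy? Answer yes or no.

yes

Run of A on the first 3 characters of w = a c c:
  step 0: p0  (start)
  step 1: p2  (read a: p0→p2)
  step 2: p1  (read c: p2→p1)
  step 3: p1  (read c: p1→p1)

After x (step 2): p1. After xy (step 3): p1.
They match, so y = c drives A around a cycle from p1 back to itself; pumping y any number of times keeps A in p1 before reading z, and xyⁱz ∈ L(A) for every i ≥ 0.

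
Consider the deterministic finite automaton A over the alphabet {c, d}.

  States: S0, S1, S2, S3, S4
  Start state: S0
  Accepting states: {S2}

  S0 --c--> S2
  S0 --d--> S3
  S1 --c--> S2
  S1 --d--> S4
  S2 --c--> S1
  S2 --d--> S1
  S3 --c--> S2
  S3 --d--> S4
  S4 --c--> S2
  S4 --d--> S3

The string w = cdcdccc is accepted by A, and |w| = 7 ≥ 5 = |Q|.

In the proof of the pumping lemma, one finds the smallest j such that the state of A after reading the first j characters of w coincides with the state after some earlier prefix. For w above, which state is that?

Run of A on w = c d c d c c c:
  step 0: S0  (start)
  step 1: S2  (read c: S0→S2)
  step 2: S1  (read d: S2→S1)
  step 3: S2  (read c: S1→S2)   ← first repeat (S2 seen earlier)
  step 4: S1  (read d: S2→S1)
  step 5: S2  (read c: S1→S2)
  step 6: S1  (read c: S2→S1)
  step 7: S2  (read c: S1→S2)

The earliest repeat is at step j = 3: A is in S2, which it already visited at step i = 1.
The DFA has 5 states, so the proof of the pumping lemma guarantees a repeated state among the first 5+1 visited; the segment between the two visits is the pumpable y.

S2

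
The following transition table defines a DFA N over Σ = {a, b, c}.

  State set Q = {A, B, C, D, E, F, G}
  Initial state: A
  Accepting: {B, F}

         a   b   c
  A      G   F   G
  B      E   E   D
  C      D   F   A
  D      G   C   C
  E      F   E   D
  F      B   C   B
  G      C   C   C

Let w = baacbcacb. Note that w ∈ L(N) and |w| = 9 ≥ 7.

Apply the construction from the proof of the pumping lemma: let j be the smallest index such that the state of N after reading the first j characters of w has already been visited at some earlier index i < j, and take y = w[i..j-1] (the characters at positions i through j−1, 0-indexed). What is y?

State sequence: A -b-> F -a-> B -a-> E -c-> D -b-> C -c-> A -a-> G -c-> C -b-> F
First repeat at step 6: A was already visited.

So i = 0, j = 6, giving x = w[0:0] = ε, y = w[0:6] = baacbc, z = w[6:9] = acb.
Check: |xy| = 6 ≤ 7 and |y| = 6 ≥ 1. Reading y takes N from A back to A, so every xyⁱz is accepted.
Since N has 7 states, any run of length ≥ 7 visits 7+1 states, so by pigeonhole some state repeats within the first 7 steps — that repeat gives the pumpable loop.

baacbc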